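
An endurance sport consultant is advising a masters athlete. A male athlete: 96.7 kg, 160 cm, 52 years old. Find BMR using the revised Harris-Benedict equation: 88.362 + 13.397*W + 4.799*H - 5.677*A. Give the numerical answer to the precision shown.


Intercept = 88.362
Weight contribution = 13.397 * 96.7 = 1295.4899
Height contribution = 4.799 * 160 = 767.84
Age contribution = 5.677 * 52 = 295.204
BMR = 88.362 + 1295.4899 + 767.84 - 295.204
= 1856.49 kcal/day

1856.49 kcal/day


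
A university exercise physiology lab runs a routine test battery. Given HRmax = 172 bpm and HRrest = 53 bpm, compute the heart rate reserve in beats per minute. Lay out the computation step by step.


Heart rate reserve = maximum HR minus resting HR
HRR = 172 - 53 = 119 bpm

119 bpm


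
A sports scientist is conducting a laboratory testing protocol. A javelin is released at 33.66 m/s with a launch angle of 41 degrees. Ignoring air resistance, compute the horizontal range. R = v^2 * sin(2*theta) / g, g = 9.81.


Launch speed squared = 1132.9956
sin(2 * 41 deg) = 0.990268
Range = 1132.9956 * 0.990268 / 9.81
= 114.37 m

114.37 m


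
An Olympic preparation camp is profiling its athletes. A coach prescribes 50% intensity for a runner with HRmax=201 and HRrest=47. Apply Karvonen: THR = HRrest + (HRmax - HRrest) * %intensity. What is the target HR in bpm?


Heart rate reserve = 201 - 47 = 154
Intensity fraction = 50 / 100 = 0.5
THR = 47 + 154 * 0.5 = 124.0 bpm

124.0 bpm


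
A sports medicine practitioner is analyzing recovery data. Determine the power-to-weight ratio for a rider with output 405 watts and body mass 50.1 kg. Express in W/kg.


P/W = 405 / 50.1 = 8.084 W/kg

8.084 W/kg


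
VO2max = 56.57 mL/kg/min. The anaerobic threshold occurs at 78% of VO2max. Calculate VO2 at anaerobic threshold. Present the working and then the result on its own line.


AT fraction = 78 / 100 = 0.78
AT VO2 = 56.57 * 0.78
= 44.12 mL/kg/min

44.12 mL/kg/min


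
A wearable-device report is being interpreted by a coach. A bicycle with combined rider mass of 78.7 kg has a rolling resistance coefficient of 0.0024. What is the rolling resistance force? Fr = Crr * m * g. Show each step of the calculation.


Fr = 0.0024 * 78.7 * 9.81
= 0.18888 * 9.81
= 1.853 N

1.853 N


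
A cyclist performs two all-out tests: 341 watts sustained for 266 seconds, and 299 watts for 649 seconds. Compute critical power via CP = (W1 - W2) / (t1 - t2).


W1 = P1 * t1 = 341 * 266 = 90706 J
W2 = P2 * t2 = 299 * 649 = 194051 J
CP = (90706 - 194051) / (266 - 649)
= 269.83 W

269.83 W


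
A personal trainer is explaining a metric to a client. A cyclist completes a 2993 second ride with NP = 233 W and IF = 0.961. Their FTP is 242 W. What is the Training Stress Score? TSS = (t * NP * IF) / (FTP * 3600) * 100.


t * NP * IF = 2993 * 233 * 0.961 = 670171.609
FTP * 3600 = 871200
TSS = (670171.609 / 871200) * 100 = 76.93

76.93 TSS


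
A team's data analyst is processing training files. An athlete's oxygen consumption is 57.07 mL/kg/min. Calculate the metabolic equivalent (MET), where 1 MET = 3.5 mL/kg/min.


MET = VO2 / 3.5
= 57.07 / 3.5
= 16.31 METs

16.31 METs


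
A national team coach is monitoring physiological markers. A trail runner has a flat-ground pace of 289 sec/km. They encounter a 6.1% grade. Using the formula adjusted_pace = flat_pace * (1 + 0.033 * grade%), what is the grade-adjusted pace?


Grade factor = 1 + 0.033 * 6.1 = 1.2013
Adjusted = 289 * 1.2013 = 347.18 sec/km

347.18 s/km


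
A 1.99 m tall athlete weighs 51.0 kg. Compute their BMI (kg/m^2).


height^2 = 3.9601 m^2
BMI = 51.0 / 3.9601 = 12.88 kg/m^2

12.88 kg/m^2


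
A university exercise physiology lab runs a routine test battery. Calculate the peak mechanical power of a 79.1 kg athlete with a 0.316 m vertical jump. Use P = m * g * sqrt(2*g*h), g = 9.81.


First, sqrt(2gh) = sqrt(2 * 9.81 * 0.316)
= sqrt(6.19992) = 2.489964 m/s
Power = 79.1 * 9.81 * 2.489964 = 1932.14 W

1932.14 W


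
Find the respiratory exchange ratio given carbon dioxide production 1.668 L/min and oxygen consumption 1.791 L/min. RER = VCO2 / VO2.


VCO2 = 1.668 L/min
VO2 = 1.791 L/min
RER = 1.668 / 1.791 = 0.9313

0.9313


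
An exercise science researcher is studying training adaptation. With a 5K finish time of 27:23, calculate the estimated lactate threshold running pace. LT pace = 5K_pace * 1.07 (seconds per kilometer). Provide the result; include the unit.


Race duration = 1643 s for 5 km
Average pace = 1643 / 5 = 328.6 s/km
LT pace = 328.6 * 1.07
= 351.6 s/km

351.6 s/km


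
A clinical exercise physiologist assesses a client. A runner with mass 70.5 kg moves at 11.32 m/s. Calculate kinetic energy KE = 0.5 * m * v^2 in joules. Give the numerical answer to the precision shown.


v^2 = 11.32^2 = 128.1424
KE = 0.5 * 70.5 * 128.1424
= 4517.02 J

4517.02 J


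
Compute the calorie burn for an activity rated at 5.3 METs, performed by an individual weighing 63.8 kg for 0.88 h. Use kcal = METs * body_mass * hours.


Product of METs and mass = 5.3 * 63.8 = 338.14
Total kcal = 338.14 * 0.88 = 297.56 kcal

297.56 kcal


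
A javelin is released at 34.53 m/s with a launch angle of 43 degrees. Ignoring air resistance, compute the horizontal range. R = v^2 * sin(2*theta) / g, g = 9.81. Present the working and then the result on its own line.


Launch speed squared = 1192.3209
sin(2 * 43 deg) = 0.997564
Range = 1192.3209 * 0.997564 / 9.81
= 121.245 m

121.245 m


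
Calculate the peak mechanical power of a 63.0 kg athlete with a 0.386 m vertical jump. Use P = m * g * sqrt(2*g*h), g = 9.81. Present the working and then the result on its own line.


First, sqrt(2gh) = sqrt(2 * 9.81 * 0.386)
= sqrt(7.57332) = 2.751967 m/s
Power = 63.0 * 9.81 * 2.751967 = 1700.8 W

1700.8 W


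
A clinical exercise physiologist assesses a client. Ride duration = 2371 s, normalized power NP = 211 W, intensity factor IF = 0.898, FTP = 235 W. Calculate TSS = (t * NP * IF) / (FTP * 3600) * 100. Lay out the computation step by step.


Numerator = 2371 * 211 * 0.898 = 449252.338
Denominator = 235 * 3600 = 846000
TSS = 449252.338 / 846000 * 100
= 53.1

53.1 TSS


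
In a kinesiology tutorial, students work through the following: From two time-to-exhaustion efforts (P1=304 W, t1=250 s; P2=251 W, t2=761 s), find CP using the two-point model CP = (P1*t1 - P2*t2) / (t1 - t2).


Work in trial 1 = 76000 J
Work in trial 2 = 191011 J
Delta work = -115011 J
Delta time = -511 s
CP = -115011 / -511 = 225.07 W

225.07 W


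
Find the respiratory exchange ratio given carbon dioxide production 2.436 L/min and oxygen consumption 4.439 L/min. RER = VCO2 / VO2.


VCO2 = 2.436 L/min
VO2 = 4.439 L/min
RER = 2.436 / 4.439 = 0.5488

0.5488


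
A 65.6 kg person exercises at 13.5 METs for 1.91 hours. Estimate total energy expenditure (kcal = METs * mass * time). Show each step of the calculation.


Energy = METs * mass(kg) * time(h)
= 13.5 * 65.6 * 1.91
= 1691.5 kcal

1691.5 kcal


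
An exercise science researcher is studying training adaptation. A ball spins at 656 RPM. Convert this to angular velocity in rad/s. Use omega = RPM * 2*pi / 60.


omega = 656 * 2 * pi / 60
= 656 * 6.28318531 / 60
= 4121.77 / 60
= 68.696 rad/s

68.696 rad/s


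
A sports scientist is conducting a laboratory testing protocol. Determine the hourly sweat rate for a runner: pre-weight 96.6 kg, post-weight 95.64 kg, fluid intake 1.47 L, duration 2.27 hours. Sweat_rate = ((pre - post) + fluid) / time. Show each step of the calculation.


Mass lost = 96.6 - 95.64 = 0.96 kg
Add fluid consumed: 0.96 + 1.47 = 2.43 L total sweat
Sweat rate = 2.43 / 2.27 = 1.07 L/h

1.07 L/h


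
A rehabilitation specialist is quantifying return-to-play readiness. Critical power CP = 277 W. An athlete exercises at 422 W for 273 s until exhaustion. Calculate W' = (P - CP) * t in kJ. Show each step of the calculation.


P - CP = 422 - 277 = 145 W
W' = 145 * 273 = 39585 J
= 39585 / 1000 = 39.585 kJ

39.585 kJ


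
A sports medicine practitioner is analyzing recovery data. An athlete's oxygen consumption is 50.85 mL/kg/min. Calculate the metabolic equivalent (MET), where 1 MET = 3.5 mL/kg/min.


MET = VO2 / 3.5
= 50.85 / 3.5
= 14.53 METs

14.53 METs


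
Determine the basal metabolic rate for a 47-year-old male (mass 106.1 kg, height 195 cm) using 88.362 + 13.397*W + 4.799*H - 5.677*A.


BMR = 88.362 + 13.397*106.1 + 4.799*195 - 5.677*47
= 2178.77 kcal/day

2178.77 kcal/day


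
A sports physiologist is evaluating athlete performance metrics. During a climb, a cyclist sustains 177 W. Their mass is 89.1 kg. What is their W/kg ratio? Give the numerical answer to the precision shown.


Power-to-weight = 177 W / 89.1 kg
= 1.987 W/kg

1.987 W/kg


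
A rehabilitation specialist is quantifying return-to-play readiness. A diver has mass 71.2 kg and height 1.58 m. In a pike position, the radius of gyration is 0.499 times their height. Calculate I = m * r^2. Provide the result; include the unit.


r = 0.499 * 1.58 = 0.78842 m
I = m * r^2 = 71.2 * 0.621606 = 44.258 kg*m^2

44.258 kg*m^2


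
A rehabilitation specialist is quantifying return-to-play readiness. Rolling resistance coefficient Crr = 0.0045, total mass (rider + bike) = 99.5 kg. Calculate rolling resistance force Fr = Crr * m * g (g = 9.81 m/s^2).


Fr = Crr * m * g
= 0.0045 * 99.5 * 9.81
= 4.392 N

4.392 N


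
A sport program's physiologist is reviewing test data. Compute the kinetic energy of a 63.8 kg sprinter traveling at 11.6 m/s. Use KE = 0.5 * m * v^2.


Velocity squared = 134.56
KE = 0.5 * 63.8 * 134.56 = 4292.46 J

4292.46 J


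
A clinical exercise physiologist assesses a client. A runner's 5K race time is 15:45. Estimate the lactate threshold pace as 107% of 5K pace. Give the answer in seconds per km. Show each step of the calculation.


Total race time = 15*60 + 45 = 945 seconds
5K pace = 945 / 5 = 189.0 sec/km
LT pace = 189.0 * 1.07 = 202.23 sec/km

202.23 s/km


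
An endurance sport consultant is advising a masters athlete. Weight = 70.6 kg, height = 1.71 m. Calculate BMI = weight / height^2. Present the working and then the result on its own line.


height^2 = 1.71^2 = 2.9241
BMI = 70.6 / 2.9241 = 24.14 kg/m^2

24.14 kg/m^2


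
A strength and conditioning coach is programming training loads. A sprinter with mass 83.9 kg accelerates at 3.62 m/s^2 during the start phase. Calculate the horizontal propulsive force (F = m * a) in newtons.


F = m * a
= 83.9 * 3.62
= 303.72 N

303.72 N


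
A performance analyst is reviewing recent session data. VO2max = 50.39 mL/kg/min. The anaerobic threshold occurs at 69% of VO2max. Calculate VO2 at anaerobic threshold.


AT fraction = 69 / 100 = 0.69
AT VO2 = 50.39 * 0.69
= 34.77 mL/kg/min

34.77 mL/kg/min


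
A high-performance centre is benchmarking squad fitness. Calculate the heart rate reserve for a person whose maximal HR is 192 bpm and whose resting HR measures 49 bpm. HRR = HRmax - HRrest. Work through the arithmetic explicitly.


HRmax = 192 bpm
HRrest = 49 bpm
HRR = 192 - 49 = 143 bpm

143 bpm


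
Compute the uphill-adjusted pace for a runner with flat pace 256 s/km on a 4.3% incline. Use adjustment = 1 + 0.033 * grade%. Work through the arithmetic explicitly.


Adjustment factor = 1 + 0.033 * 4.3 = 1.1419
Grade-adjusted pace = 256 * 1.1419 = 292.33 s/km

292.33 s/km


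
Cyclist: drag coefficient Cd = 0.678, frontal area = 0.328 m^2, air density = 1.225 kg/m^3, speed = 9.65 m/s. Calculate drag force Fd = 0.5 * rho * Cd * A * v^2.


v^2 = 9.65^2 = 93.1225
Fd = 0.5 * 1.225 * 0.678 * 0.328 * 93.1225
= 12.684 N

12.684 N


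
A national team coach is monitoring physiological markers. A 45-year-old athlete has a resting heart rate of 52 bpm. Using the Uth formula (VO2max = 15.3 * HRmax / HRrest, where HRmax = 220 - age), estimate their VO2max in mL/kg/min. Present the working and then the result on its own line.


HRmax = 220 - 45 = 175 bpm
Ratio = HRmax / HRrest = 175 / 52 = 3.3654
VO2max = 15.3 * 3.3654 = 51.49 mL/kg/min

51.49 mL/kg/min


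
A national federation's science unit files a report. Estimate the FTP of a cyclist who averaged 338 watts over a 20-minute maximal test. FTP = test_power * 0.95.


FTP = 338 * 0.95 = 321.1 W

321.1 W


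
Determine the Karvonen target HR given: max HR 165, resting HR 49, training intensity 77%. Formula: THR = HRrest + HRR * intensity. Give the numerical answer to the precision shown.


HRR = HRmax - HRrest = 165 - 49 = 116
THR = 49 + 116 * 0.77
= 138.32 bpm

138.32 bpm


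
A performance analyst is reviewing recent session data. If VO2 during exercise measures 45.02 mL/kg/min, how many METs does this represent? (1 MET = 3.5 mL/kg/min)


METs = VO2 / 3.5 = 45.02 / 3.5 = 12.86

12.86 METs


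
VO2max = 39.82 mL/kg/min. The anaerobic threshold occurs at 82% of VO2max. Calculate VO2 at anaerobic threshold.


AT fraction = 82 / 100 = 0.82
AT VO2 = 39.82 * 0.82
= 32.65 mL/kg/min

32.65 mL/kg/min


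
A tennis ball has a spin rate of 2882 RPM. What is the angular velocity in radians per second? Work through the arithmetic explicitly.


Convert RPM to rad/s: multiply by 2*pi and divide by 60
omega = 2882 * 2 * pi / 60
= 301.802 rad/s

301.802 rad/s


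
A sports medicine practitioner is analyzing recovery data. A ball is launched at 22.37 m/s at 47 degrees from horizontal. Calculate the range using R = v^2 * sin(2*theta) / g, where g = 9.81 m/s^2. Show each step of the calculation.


sin(2 * 47) = sin(94) = 0.997564
v^2 = 22.37^2 = 500.4169
R = 500.4169 * 0.997564 / 9.81
= 50.887 m

50.887 m


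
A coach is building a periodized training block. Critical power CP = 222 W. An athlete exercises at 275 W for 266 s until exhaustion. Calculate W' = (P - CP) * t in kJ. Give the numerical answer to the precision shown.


P - CP = 275 - 222 = 53 W
W' = 53 * 266 = 14098 J
= 14098 / 1000 = 14.098 kJ

14.098 kJ


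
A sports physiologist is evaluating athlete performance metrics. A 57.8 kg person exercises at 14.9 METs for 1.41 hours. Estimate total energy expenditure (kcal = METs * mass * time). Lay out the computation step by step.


Energy = METs * mass(kg) * time(h)
= 14.9 * 57.8 * 1.41
= 1214.32 kcal

1214.32 kcal


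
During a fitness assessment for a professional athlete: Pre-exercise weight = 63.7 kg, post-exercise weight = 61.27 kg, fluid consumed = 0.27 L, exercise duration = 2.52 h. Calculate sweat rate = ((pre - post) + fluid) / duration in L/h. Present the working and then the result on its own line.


Weight loss = 63.7 - 61.27 = 2.43 kg (approx L)
Total sweat = 2.43 + 0.27 = 2.7 L
Sweat rate = 2.7 / 2.52 = 1.071 L/h

1.071 L/h


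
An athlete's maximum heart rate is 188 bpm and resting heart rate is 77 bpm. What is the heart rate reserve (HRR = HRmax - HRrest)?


HRR = HRmax - HRrest
= 188 - 77
= 111 bpm

111 bpm


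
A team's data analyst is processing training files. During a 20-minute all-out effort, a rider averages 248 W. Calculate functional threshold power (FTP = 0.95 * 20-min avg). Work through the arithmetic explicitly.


FTP = 0.95 * 248
= 235.6 W

235.6 W


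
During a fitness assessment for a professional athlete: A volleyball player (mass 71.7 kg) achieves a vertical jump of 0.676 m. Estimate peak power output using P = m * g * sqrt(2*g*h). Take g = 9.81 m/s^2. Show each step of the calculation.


2 * g * h = 2 * 9.81 * 0.676 = 13.26312
sqrt(13.26312) = 3.641857 m/s
P = 71.7 * 9.81 * 3.641857 = 2561.6 W

2561.6 W


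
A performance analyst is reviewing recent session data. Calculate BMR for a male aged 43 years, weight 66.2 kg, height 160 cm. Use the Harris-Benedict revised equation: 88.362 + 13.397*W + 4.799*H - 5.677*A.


Substituting values:
W term = 13.397 * 66.2 = 886.8814
H term = 4.799 * 160 = 767.84
A term = 5.677 * 43 = 244.111
BMR = 1498.97 kcal/day

1498.97 kcal/day


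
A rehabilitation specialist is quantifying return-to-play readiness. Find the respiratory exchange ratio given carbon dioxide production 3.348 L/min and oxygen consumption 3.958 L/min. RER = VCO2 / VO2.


VCO2 = 3.348 L/min
VO2 = 3.958 L/min
RER = 3.348 / 3.958 = 0.8459

0.8459


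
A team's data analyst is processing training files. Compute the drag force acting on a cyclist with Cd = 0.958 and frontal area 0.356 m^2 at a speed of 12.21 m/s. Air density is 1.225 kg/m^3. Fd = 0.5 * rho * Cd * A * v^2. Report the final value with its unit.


Step 1: v^2 = 149.0841
Step 2: Fd = 0.5 * 1.225 * 0.958 * 0.356 * 149.0841
= 31.142 N

31.142 N


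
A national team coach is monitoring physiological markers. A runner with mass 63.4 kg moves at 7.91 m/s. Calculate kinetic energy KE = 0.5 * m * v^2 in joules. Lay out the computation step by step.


v^2 = 7.91^2 = 62.5681
KE = 0.5 * 63.4 * 62.5681
= 1983.41 J

1983.41 J


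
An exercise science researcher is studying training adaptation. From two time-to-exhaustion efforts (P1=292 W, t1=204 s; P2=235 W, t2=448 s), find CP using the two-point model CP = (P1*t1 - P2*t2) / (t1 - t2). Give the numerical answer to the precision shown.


Work in trial 1 = 59568 J
Work in trial 2 = 105280 J
Delta work = -45712 J
Delta time = -244 s
CP = -45712 / -244 = 187.34 W

187.34 W


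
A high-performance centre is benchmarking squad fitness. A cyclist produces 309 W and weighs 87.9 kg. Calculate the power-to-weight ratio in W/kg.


P/W = power / mass
= 309 / 87.9
= 3.515 W/kg

3.515 W/kg


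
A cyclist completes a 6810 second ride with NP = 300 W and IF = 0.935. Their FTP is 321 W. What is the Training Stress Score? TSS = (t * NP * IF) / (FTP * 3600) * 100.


t * NP * IF = 6810 * 300 * 0.935 = 1910205.0
FTP * 3600 = 1155600
TSS = (1910205.0 / 1155600) * 100 = 165.3

165.3 TSS


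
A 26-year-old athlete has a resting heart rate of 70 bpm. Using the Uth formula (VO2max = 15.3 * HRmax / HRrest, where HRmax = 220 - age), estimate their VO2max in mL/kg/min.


HRmax = 220 - 26 = 194 bpm
Ratio = HRmax / HRrest = 194 / 70 = 2.7714
VO2max = 15.3 * 2.7714 = 42.4 mL/kg/min

42.4 mL/kg/min


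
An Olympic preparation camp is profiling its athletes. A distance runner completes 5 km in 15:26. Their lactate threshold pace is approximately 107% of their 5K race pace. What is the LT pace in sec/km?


Convert to seconds: 15 min 26 s = 926 s
Pace per km = 926 / 5 = 185.2 s/km
LT pace = 185.2 * 1.07 = 198.16 s/km

198.16 s/km


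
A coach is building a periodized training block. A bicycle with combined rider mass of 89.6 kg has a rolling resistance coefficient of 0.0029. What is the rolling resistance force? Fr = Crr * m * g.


Fr = 0.0029 * 89.6 * 9.81
= 0.25984 * 9.81
= 2.549 N

2.549 N


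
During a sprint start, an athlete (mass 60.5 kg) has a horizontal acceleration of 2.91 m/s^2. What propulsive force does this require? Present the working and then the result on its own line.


Propulsive force = mass * acceleration
= 60.5 kg * 2.91 m/s^2
= 176.06 N

176.06 N


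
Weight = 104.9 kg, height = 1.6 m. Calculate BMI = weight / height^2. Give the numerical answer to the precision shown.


height^2 = 1.6^2 = 2.56
BMI = 104.9 / 2.56 = 40.98 kg/m^2

40.98 kg/m^2


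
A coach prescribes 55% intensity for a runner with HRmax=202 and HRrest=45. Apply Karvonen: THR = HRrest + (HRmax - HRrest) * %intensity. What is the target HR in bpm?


Heart rate reserve = 202 - 45 = 157
Intensity fraction = 55 / 100 = 0.55
THR = 45 + 157 * 0.55 = 131.35 bpm

131.35 bpm


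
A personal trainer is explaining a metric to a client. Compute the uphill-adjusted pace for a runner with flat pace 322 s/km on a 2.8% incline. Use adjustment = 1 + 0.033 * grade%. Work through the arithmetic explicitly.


Adjustment factor = 1 + 0.033 * 2.8 = 1.0924
Grade-adjusted pace = 322 * 1.0924 = 351.75 s/km

351.75 s/km


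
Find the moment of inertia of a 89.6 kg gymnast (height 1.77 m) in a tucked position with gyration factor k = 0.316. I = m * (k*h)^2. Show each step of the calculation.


Radius of gyration = 0.316 * 1.77 = 0.55932 m
I = 89.6 * 0.55932^2
= 89.6 * 0.312839
= 28.03 kg*m^2

28.03 kg*m^2


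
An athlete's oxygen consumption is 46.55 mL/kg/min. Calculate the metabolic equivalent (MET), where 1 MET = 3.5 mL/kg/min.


MET = VO2 / 3.5
= 46.55 / 3.5
= 13.3 METs

13.3 METs


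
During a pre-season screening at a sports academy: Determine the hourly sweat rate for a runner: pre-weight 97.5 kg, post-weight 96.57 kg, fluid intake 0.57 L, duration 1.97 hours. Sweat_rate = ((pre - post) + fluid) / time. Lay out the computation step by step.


Mass lost = 97.5 - 96.57 = 0.93 kg
Add fluid consumed: 0.93 + 0.57 = 1.5 L total sweat
Sweat rate = 1.5 / 1.97 = 0.761 L/h

0.761 L/h


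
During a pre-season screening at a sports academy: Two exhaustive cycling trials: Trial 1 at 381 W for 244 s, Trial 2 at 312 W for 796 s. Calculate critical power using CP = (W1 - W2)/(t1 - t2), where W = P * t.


W1 = 381 * 244 = 92964 J
W2 = 312 * 796 = 248352 J
CP = (92964 - 248352) / (244 - 796)
= -155388 / -552
= 281.5 W

281.5 W


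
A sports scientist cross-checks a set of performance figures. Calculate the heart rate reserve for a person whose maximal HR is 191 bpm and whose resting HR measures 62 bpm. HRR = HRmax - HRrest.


HRmax = 191 bpm
HRrest = 62 bpm
HRR = 191 - 62 = 129 bpm

129 bpm


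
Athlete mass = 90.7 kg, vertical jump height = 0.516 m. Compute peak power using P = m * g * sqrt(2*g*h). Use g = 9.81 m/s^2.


sqrt(2 * 9.81 * 0.516) = sqrt(10.12392) = 3.181811 m/s
P = 90.7 * 9.81 * 3.181811
= 2831.07 W

2831.07 W


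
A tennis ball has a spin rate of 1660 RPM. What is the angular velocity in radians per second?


Convert RPM to rad/s: multiply by 2*pi and divide by 60
omega = 1660 * 2 * pi / 60
= 173.835 rad/s

173.835 rad/s


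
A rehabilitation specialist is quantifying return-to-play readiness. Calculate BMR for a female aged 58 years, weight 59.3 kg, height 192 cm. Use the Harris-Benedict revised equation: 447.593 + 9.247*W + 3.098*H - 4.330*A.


Substituting values:
W term = 9.247 * 59.3 = 548.3471
H term = 3.098 * 192 = 594.816
A term = 4.330 * 58 = 251.14
BMR = 1339.62 kcal/day

1339.62 kcal/day


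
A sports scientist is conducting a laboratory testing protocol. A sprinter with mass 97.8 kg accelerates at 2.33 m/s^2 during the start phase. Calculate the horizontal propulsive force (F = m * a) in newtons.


F = m * a
= 97.8 * 2.33
= 227.87 N

227.87 N


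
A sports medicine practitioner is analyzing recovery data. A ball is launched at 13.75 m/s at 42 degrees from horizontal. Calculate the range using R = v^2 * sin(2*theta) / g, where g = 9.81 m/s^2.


sin(2 * 42) = sin(84) = 0.994522
v^2 = 13.75^2 = 189.0625
R = 189.0625 * 0.994522 / 9.81
= 19.167 m

19.167 m


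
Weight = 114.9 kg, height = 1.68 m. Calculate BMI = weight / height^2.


height^2 = 1.68^2 = 2.8224
BMI = 114.9 / 2.8224 = 40.71 kg/m^2

40.71 kg/m^2


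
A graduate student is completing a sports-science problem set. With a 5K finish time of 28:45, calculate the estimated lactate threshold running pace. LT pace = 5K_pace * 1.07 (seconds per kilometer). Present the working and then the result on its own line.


Race duration = 1725 s for 5 km
Average pace = 1725 / 5 = 345.0 s/km
LT pace = 345.0 * 1.07
= 369.15 s/km

369.15 s/km


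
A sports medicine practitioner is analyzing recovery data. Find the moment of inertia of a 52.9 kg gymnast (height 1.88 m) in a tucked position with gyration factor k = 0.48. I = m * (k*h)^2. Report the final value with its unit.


Radius of gyration = 0.48 * 1.88 = 0.9024 m
I = 52.9 * 0.9024^2
= 52.9 * 0.814326
= 43.078 kg*m^2

43.078 kg*m^2


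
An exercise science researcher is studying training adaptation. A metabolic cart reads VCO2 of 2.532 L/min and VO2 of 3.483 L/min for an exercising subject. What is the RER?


RER = VCO2 / VO2 = 2.532 / 3.483 = 0.727

0.727


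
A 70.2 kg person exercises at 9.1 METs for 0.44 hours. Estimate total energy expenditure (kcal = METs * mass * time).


Energy = METs * mass(kg) * time(h)
= 9.1 * 70.2 * 0.44
= 281.08 kcal

281.08 kcal


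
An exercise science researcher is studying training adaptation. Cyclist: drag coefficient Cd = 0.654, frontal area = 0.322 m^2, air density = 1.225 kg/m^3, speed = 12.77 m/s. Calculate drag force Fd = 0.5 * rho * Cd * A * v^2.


v^2 = 12.77^2 = 163.0729
Fd = 0.5 * 1.225 * 0.654 * 0.322 * 163.0729
= 21.034 N

21.034 N


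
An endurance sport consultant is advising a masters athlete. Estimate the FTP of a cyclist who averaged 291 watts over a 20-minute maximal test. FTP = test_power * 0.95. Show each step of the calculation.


FTP = 291 * 0.95 = 276.45 W

276.45 W


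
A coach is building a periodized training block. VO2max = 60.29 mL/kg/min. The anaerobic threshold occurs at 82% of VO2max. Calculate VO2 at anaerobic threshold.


AT fraction = 82 / 100 = 0.82
AT VO2 = 60.29 * 0.82
= 49.44 mL/kg/min

49.44 mL/kg/min


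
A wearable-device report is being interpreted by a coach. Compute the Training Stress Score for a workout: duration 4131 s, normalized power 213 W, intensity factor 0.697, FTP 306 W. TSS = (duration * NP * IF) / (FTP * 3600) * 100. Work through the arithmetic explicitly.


Product = 4131 * 213 * 0.697 = 613292.391
Base = 306 * 3600 = 1101600
TSS = 613292.391 / 1101600 * 100 = 55.67

55.67 TSS


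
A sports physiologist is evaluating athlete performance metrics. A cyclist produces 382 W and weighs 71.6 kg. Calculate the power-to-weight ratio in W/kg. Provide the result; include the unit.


P/W = power / mass
= 382 / 71.6
= 5.335 W/kg

5.335 W/kg


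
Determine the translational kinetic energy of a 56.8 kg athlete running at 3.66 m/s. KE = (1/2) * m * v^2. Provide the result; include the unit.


KE = 0.5 * m * v^2
= 0.5 * 56.8 * 3.66^2
= 0.5 * 56.8 * 13.3956
= 380.44 J

380.44 J


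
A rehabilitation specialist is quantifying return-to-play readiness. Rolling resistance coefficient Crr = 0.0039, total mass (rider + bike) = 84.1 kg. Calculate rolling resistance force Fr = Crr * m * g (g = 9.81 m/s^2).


Fr = Crr * m * g
= 0.0039 * 84.1 * 9.81
= 3.218 N

3.218 N


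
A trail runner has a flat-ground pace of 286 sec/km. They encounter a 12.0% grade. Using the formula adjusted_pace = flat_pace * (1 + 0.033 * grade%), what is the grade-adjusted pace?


Grade factor = 1 + 0.033 * 12.0 = 1.396
Adjusted = 286 * 1.396 = 399.26 sec/km

399.26 s/km


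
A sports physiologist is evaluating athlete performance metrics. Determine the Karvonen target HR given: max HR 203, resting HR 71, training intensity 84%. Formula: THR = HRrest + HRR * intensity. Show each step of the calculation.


HRR = HRmax - HRrest = 203 - 71 = 132
THR = 71 + 132 * 0.84
= 181.88 bpm

181.88 bpm


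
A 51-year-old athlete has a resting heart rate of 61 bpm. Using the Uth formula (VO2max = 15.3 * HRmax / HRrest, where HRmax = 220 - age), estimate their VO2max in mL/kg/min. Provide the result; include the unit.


HRmax = 220 - 51 = 169 bpm
Ratio = HRmax / HRrest = 169 / 61 = 2.7705
VO2max = 15.3 * 2.7705 = 42.39 mL/kg/min

42.39 mL/kg/min


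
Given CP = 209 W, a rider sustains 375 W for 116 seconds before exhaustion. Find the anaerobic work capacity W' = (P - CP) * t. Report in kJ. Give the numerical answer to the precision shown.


Excess power = 375 - 209 = 166 W
Work above CP = 166 * 116 = 19256 J
W' = 19.256 kJ

19.256 kJ


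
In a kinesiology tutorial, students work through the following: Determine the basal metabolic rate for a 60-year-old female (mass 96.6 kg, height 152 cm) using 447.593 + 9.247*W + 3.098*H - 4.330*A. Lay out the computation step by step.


BMR = 447.593 + 9.247*96.6 + 3.098*152 - 4.330*60
= 1551.95 kcal/day

1551.95 kcal/day


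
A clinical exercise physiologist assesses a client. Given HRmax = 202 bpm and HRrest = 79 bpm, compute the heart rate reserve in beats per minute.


Heart rate reserve = maximum HR minus resting HR
HRR = 202 - 79 = 123 bpm

123 bpm


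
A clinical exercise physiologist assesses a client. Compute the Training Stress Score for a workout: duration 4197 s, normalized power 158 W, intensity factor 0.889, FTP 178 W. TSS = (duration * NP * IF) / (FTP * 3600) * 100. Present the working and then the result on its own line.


Product = 4197 * 158 * 0.889 = 589519.014
Base = 178 * 3600 = 640800
TSS = 589519.014 / 640800 * 100 = 92.0

92.0 TSS


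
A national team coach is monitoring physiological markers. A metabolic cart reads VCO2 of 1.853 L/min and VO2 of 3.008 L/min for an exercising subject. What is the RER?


RER = VCO2 / VO2 = 1.853 / 3.008 = 0.616

0.616


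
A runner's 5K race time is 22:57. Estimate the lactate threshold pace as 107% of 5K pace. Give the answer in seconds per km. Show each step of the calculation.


Total race time = 22*60 + 57 = 1377 seconds
5K pace = 1377 / 5 = 275.4 sec/km
LT pace = 275.4 * 1.07 = 294.68 sec/km

294.68 s/km


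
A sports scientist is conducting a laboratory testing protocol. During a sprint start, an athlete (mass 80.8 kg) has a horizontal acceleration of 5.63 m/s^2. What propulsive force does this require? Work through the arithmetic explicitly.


Propulsive force = mass * acceleration
= 80.8 kg * 5.63 m/s^2
= 454.9 N

454.9 N


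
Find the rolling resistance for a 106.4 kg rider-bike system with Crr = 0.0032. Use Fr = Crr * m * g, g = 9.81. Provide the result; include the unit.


m * g = 106.4 * 9.81 = 1043.784 N
Fr = 0.0032 * 1043.784 = 3.34 N

3.34 N


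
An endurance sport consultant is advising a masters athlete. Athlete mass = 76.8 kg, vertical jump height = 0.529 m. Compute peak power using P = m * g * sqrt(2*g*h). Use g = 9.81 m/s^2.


sqrt(2 * 9.81 * 0.529) = sqrt(10.37898) = 3.221642 m/s
P = 76.8 * 9.81 * 3.221642
= 2427.21 W

2427.21 W


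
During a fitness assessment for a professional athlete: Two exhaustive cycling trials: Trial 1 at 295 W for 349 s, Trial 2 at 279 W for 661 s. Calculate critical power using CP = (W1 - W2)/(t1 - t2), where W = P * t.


W1 = 295 * 349 = 102955 J
W2 = 279 * 661 = 184419 J
CP = (102955 - 184419) / (349 - 661)
= -81464 / -312
= 261.1 W

261.1 W


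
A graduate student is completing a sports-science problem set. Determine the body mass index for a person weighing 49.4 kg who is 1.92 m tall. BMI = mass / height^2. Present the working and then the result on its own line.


BMI = mass / height^2
= 49.4 / 1.92^2
= 49.4 / 3.6864
= 13.4 kg/m^2

13.4 kg/m^2


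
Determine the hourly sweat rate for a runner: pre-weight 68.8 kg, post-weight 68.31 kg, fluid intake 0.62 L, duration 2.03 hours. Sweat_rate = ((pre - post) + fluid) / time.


Mass lost = 68.8 - 68.31 = 0.49 kg
Add fluid consumed: 0.49 + 0.62 = 1.11 L total sweat
Sweat rate = 1.11 / 2.03 = 0.547 L/h

0.547 L/h


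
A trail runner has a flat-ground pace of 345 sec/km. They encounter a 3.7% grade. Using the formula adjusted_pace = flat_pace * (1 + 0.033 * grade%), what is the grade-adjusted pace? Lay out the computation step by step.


Grade factor = 1 + 0.033 * 3.7 = 1.1221
Adjusted = 345 * 1.1221 = 387.12 sec/km

387.12 s/km


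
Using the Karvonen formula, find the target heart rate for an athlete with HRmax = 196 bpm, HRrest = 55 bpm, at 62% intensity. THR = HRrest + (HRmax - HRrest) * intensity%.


HRR = 196 - 55 = 141
THR = 55 + 141 * 0.62
= 55 + 87.42
= 142.42 bpm

142.42 bpm


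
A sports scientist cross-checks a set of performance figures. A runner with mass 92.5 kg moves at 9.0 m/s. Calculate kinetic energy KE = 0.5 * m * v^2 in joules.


v^2 = 9.0^2 = 81.0
KE = 0.5 * 92.5 * 81.0
= 3746.25 J

3746.25 J


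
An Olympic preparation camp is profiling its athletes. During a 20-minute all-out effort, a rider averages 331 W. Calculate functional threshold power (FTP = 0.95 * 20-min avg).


FTP = 0.95 * 331
= 314.45 W

314.45 W


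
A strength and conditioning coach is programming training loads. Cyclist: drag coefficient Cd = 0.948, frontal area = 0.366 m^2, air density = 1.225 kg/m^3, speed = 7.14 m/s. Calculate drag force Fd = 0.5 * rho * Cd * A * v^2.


v^2 = 7.14^2 = 50.9796
Fd = 0.5 * 1.225 * 0.948 * 0.366 * 50.9796
= 10.834 N

10.834 N


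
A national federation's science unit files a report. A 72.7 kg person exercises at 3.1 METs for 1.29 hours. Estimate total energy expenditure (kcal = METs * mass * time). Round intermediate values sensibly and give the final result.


Energy = METs * mass(kg) * time(h)
= 3.1 * 72.7 * 1.29
= 290.73 kcal

290.73 kcal


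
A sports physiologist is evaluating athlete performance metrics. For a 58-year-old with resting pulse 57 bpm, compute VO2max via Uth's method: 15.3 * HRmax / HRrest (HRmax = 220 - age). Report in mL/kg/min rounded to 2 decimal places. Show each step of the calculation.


Step 1: HRmax = 220 - 58 = 162 bpm
Step 2: Ratio = 162 / 57 = 2.8421
Step 3: VO2max = 15.3 * 2.8421 = 43.48 mL/kg/min

43.48 mL/kg/min


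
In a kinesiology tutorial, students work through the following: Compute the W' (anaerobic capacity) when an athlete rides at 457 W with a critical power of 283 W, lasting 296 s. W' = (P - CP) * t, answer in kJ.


Above-CP power = 174 W
Duration = 296 s
W' = 174 * 296 = 51504 J
Convert: 51504 / 1000 = 51.504 kJ

51.504 kJ


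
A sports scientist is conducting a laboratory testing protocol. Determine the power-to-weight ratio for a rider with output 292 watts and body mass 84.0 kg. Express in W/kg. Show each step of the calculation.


P/W = 292 / 84.0 = 3.476 W/kg

3.476 W/kg


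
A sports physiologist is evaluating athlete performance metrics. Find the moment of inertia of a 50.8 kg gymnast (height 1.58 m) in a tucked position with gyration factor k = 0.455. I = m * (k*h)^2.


Radius of gyration = 0.455 * 1.58 = 0.7189 m
I = 50.8 * 0.7189^2
= 50.8 * 0.516817
= 26.254 kg*m^2

26.254 kg*m^2


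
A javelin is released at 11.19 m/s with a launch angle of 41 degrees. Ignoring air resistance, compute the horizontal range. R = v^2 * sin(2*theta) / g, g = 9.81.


Launch speed squared = 125.2161
sin(2 * 41 deg) = 0.990268
Range = 125.2161 * 0.990268 / 9.81
= 12.64 m

12.64 m


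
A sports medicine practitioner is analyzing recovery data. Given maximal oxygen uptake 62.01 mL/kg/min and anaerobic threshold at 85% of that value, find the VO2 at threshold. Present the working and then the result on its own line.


Percentage as decimal = 0.85
VO2 at AT = 62.01 * 0.85 = 52.71 mL/kg/min

52.71 mL/kg/min


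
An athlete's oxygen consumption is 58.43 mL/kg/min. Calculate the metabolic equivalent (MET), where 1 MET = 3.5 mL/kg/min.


MET = VO2 / 3.5
= 58.43 / 3.5
= 16.69 METs

16.69 METs


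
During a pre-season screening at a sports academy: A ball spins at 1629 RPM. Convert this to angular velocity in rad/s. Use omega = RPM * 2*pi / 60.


omega = 1629 * 2 * pi / 60
= 1629 * 6.28318531 / 60
= 10235.309 / 60
= 170.588 rad/s

170.588 rad/s


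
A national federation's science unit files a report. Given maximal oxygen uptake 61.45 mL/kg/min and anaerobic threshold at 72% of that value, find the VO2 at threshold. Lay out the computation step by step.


Percentage as decimal = 0.72
VO2 at AT = 61.45 * 0.72 = 44.24 mL/kg/min

44.24 mL/kg/min


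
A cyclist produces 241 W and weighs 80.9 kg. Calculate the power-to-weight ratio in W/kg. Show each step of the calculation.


P/W = power / mass
= 241 / 80.9
= 2.979 W/kg

2.979 W/kg


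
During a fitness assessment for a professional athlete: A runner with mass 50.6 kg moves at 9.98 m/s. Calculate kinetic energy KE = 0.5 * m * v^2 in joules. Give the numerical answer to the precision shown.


v^2 = 9.98^2 = 99.6004
KE = 0.5 * 50.6 * 99.6004
= 2519.89 J

2519.89 J


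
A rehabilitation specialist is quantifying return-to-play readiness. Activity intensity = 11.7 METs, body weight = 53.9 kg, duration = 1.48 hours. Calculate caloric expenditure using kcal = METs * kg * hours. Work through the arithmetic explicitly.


kcal = 11.7 * 53.9 * 1.48
= 630.63 * 1.48
= 933.33 kcal

933.33 kcal


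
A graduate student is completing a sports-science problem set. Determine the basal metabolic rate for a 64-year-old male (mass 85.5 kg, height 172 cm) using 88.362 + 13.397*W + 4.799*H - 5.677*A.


BMR = 88.362 + 13.397*85.5 + 4.799*172 - 5.677*64
= 1695.91 kcal/day

1695.91 kcal/day


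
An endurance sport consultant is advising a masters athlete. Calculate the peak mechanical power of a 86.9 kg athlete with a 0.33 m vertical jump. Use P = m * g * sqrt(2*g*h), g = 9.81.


First, sqrt(2gh) = sqrt(2 * 9.81 * 0.33)
= sqrt(6.4746) = 2.544524 m/s
Power = 86.9 * 9.81 * 2.544524 = 2169.18 W

2169.18 W


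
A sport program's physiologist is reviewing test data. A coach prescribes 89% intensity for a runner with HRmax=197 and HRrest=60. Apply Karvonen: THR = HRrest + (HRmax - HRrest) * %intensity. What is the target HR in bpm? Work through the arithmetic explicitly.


Heart rate reserve = 197 - 60 = 137
Intensity fraction = 89 / 100 = 0.89
THR = 60 + 137 * 0.89 = 181.93 bpm

181.93 bpm


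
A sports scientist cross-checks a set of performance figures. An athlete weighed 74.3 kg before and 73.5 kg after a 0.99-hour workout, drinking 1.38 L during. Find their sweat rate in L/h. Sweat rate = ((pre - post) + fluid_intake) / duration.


Body mass change = 0.8 kg
Total sweat loss = 0.8 + 1.38 = 2.18 L
Rate = 2.18 / 0.99 = 2.202 L/h

2.202 L/h


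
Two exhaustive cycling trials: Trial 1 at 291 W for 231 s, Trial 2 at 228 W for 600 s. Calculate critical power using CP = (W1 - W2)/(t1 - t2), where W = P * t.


W1 = 291 * 231 = 67221 J
W2 = 228 * 600 = 136800 J
CP = (67221 - 136800) / (231 - 600)
= -69579 / -369
= 188.56 W

188.56 W


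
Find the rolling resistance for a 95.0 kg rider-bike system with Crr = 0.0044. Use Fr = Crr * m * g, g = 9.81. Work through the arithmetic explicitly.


m * g = 95.0 * 9.81 = 931.95 N
Fr = 0.0044 * 931.95 = 4.101 N

4.101 N


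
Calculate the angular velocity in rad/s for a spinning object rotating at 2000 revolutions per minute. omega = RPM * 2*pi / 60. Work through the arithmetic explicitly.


omega = RPM * 2*pi / 60
= 2000 * 6.28318531 / 60
= 209.44 rad/s

209.44 rad/s


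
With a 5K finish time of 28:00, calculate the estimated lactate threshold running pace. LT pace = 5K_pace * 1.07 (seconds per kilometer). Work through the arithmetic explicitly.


Race duration = 1680 s for 5 km
Average pace = 1680 / 5 = 336.0 s/km
LT pace = 336.0 * 1.07
= 359.52 s/km

359.52 s/km


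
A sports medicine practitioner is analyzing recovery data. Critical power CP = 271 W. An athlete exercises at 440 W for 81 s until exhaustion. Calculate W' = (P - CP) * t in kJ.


P - CP = 440 - 271 = 169 W
W' = 169 * 81 = 13689 J
= 13689 / 1000 = 13.689 kJ

13.689 kJ


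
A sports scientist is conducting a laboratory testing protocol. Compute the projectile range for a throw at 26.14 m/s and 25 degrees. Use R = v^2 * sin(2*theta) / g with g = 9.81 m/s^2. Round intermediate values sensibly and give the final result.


Two times the angle = 50 degrees
sin(50) = 0.766044
R = 683.2996 * 0.766044 / 9.81 = 53.358 m

53.358 m


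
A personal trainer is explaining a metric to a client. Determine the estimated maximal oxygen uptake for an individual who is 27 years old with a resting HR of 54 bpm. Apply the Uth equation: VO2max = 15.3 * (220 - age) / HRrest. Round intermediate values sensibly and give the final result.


HRmax = 220 - 27 = 193
VO2max = 15.3 * (193 / 54)
= 15.3 * 3.5741
= 54.68 mL/kg/min

54.68 mL/kg/min


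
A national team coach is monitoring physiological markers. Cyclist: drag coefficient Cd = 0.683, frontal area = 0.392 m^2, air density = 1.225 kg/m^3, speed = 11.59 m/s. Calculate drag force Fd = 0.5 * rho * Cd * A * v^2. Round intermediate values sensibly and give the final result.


v^2 = 11.59^2 = 134.3281
Fd = 0.5 * 1.225 * 0.683 * 0.392 * 134.3281
= 22.028 N

22.028 N
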